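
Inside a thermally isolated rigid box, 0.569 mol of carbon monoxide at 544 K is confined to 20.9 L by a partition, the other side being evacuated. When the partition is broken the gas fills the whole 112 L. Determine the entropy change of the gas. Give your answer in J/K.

ΔS_gas = 7.94 J/K

No heat is exchanged and no work is done, so the ideal-gas temperature stays constant.
Entropy is a state function; using a reversible isothermal path, ΔS_gas = nR ln(V₂/V₁) = 0.569 × 8.314 × ln(112/20.9) = 7.94 J/K.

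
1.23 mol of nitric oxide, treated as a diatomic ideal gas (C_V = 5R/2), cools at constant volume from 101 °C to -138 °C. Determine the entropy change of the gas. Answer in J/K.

ΔS = -26 J/K

In kelvin: T₁ = 374.15 K, T₂ = 135.15 K. At constant volume, ΔS = nC_V ln(T₂/T₁) with C_V = 5R/2 = 20.79 J mol⁻¹ K⁻¹.
ΔS = 1.23 × 20.79 × ln(135.15/374.15) = -26 J/K.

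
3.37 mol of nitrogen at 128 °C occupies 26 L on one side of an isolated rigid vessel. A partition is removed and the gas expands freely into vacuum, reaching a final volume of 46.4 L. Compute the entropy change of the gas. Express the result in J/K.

No heat is exchanged and no work is done, so the ideal-gas temperature stays constant.
Entropy is a state function; using a reversible isothermal path, ΔS_gas = nR ln(V₂/V₁) = 3.37 × 8.314 × ln(46.4/26) = 16.2 J/K.

ΔS_gas = 16.2 J/K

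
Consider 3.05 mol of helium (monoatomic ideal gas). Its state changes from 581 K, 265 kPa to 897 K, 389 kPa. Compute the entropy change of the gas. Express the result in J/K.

ΔS = nC_p ln(T₂/T₁) − nR ln(P₂/P₁), with C_p = 5R/2 = 20.79 J mol⁻¹ K⁻¹ for a monoatomic ideal gas.
ΔS = 3.05 × [20.79 × ln(897/581) − 8.314 × ln(389/265)] = 17.8 J/K.

ΔS = 17.8 J/K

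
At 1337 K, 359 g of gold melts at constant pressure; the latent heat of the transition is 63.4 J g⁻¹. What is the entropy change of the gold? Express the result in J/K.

Heat absorbed by the substance: Q = mL = 359 × 63.4 = 22760.6 J.
At constant T, ΔS = Q_rev/T = 22760.6 / 1337 = 17 J/K.

ΔS = 17 J/K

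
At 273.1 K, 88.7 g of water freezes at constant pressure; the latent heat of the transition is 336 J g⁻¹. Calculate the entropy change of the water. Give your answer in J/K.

Heat released by the substance: Q = −mL = −88.7 × 336 = −29803.2 J.
At constant T, ΔS = Q_rev/T = −29803.2 / 273.1 = -109 J/K.

ΔS = -109 J/K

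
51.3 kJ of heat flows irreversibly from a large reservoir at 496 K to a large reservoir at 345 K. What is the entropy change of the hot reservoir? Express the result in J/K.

The hot reservoir loses heat Q, so ΔS_hot = −Q/T_H = −51300/496 = -103 J/K.

ΔS_hot = -103 J/K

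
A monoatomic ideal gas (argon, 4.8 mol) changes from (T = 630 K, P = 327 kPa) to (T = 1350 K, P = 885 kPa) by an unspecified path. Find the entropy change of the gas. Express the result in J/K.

ΔS = 36.3 J/K

ΔS = nC_p ln(T₂/T₁) − nR ln(P₂/P₁), with C_p = 5R/2 = 20.79 J mol⁻¹ K⁻¹ for a monoatomic ideal gas.
ΔS = 4.8 × [20.79 × ln(1350/630) − 8.314 × ln(885/327)] = 36.3 J/K.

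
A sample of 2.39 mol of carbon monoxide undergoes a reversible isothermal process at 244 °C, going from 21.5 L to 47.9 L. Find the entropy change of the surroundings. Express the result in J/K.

For an isothermal ideal gas ΔS_gas = nR ln(V₂/V₁) = 2.39 × 8.314 × ln(47.9/21.5) = 15.9 J/K.
The process is reversible, so ΔS_surr = −ΔS_gas = -15.9 J/K and ΔS_universe = 0.

ΔS_surr = -15.9 J/K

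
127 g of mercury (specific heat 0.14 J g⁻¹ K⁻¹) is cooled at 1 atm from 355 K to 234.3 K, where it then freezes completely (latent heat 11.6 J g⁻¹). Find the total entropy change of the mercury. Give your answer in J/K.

ΔS = -13.7 J/K

Cooling step: ΔS₁ = m c ln(T_tr/T_i) = 127 × 0.14 × ln(234.3/355) = -7.388 J/K.
Phase change: ΔS₂ = −mL/T_tr = −127 × 11.6 / 234.3 = -6.288 J/K.
ΔS_total = (-7.388) + (-6.288) = -13.7 J/K.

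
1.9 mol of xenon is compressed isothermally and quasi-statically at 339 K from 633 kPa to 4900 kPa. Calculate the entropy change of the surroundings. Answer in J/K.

ΔS_surr = 32.3 J/K

For an isothermal ideal gas ΔS_gas = nR ln(P₁/P₂) = 1.9 × 8.314 × ln(633/4900) = -32.3 J/K.
The process is reversible, so ΔS_surr = −ΔS_gas = 32.3 J/K and ΔS_universe = 0.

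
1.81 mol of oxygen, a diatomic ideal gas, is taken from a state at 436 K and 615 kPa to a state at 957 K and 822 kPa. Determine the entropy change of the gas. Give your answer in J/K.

ΔS = nC_p ln(T₂/T₁) − nR ln(P₂/P₁), with C_p = 7R/2 = 29.1 J mol⁻¹ K⁻¹ for a diatomic ideal gas.
ΔS = 1.81 × [29.1 × ln(957/436) − 8.314 × ln(822/615)] = 37 J/K.

ΔS = 37 J/K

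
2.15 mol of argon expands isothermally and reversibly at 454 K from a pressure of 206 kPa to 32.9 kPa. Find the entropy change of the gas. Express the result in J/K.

For an isothermal ideal gas ΔS_gas = nR ln(P₁/P₂) = 2.15 × 8.314 × ln(206/32.9) = 32.8 J/K.

ΔS_gas = 32.8 J/K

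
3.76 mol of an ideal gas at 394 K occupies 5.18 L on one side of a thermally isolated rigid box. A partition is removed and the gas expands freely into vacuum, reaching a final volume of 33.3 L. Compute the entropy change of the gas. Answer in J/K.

For an ideal gas in free expansion Q = 0 and W = 0, so T is unchanged.
Entropy is a state function; using a reversible isothermal path, ΔS_gas = nR ln(V₂/V₁) = 3.76 × 8.314 × ln(33.3/5.18) = 58.2 J/K.

ΔS_gas = 58.2 J/K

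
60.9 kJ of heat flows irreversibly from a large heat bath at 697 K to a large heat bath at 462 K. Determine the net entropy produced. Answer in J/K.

ΔS_total = 44.4 J/K

ΔS_hot = −Q/T_H = −60900/697 = -87.37 J/K and ΔS_cold = +Q/T_C = 60900/462 = 131.8 J/K.
ΔS_total = -87.37 + 131.8 = 44.4 J/K, positive as the second law requires.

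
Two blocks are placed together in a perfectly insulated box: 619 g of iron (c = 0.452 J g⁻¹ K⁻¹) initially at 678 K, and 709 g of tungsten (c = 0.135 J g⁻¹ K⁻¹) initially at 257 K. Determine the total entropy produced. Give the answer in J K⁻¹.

Energy balance: T_f = (m₁c₁T₁ + m₂c₂T₂)/(m₁c₁ + m₂c₂) = 570.69 K.
ΔS₁ = m₁c₁ ln(T_f/T₁) = 279.788 × ln(570.69/678) = -48.21 J/K.
ΔS₂ = m₂c₂ ln(T_f/T₂) = 95.715 × ln(570.69/257) = 76.36 J/K.
ΔS_total = -48.21 + 76.36 = 28.1 J/K.

ΔS_total = 28.1 J/K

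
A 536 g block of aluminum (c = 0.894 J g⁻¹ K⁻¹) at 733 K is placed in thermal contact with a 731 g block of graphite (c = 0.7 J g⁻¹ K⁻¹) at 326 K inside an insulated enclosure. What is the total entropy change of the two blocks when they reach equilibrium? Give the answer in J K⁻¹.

Energy balance: T_f = (m₁c₁T₁ + m₂c₂T₂)/(m₁c₁ + m₂c₂) = 522.82 K.
ΔS₁ = m₁c₁ ln(T_f/T₁) = 479.184 × ln(522.82/733) = -161.9 J/K.
ΔS₂ = m₂c₂ ln(T_f/T₂) = 511.7 × ln(522.82/326) = 241.7 J/K.
ΔS_total = -161.9 + 241.7 = 79.8 J/K.

ΔS_total = 79.8 J/K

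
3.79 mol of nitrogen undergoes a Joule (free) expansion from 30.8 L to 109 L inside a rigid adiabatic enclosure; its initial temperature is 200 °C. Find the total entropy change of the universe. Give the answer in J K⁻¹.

ΔS_universe = 39.8 J/K

For an ideal gas in free expansion Q = 0 and W = 0, so T is unchanged.
Entropy is a state function; using a reversible isothermal path, ΔS_gas = nR ln(V₂/V₁) = 3.79 × 8.314 × ln(109/30.8) = 39.8 J/K.
The insulated surroundings exchange no heat, so ΔS_surr = 0 and ΔS_universe = ΔS_gas.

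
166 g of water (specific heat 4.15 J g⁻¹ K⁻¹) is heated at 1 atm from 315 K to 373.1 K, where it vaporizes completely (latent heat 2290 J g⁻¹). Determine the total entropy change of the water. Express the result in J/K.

ΔS = 1140 J/K

Warming step: ΔS₁ = m c ln(T_tr/T_i) = 166 × 4.15 × ln(373.1/315) = 116.6 J/K.
Phase change: ΔS₂ = +mL/T_tr = 166 × 2290 / 373.1 = 1019 J/K.
ΔS_total = (116.6) + (1019) = 1140 J/K.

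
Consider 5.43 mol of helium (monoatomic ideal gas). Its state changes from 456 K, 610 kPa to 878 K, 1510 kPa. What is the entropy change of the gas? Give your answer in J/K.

ΔS = 33 J/K

ΔS = nC_p ln(T₂/T₁) − nR ln(P₂/P₁), with C_p = 5R/2 = 20.79 J mol⁻¹ K⁻¹ for a monoatomic ideal gas.
ΔS = 5.43 × [20.79 × ln(878/456) − 8.314 × ln(1510/610)] = 33 J/K.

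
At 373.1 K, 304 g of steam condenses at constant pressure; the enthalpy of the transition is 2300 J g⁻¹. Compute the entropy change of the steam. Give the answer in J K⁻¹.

Heat released by the substance: Q = −mL = −304 × 2300 = −699200 J.
At constant T, ΔS = Q_rev/T = −699200 / 373.1 = -1870 J/K.

ΔS = -1870 J/K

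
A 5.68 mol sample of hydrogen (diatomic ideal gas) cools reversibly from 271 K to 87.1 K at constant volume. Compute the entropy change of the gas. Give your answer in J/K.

At constant volume, ΔS = nC_V ln(T₂/T₁) with C_V = 5R/2 = 20.79 J mol⁻¹ K⁻¹.
ΔS = 5.68 × 20.79 × ln(87.1/271) = -134 J/K.

ΔS = -134 J/K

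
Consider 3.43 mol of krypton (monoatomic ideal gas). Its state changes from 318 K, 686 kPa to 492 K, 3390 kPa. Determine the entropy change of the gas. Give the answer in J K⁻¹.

ΔS = nC_p ln(T₂/T₁) − nR ln(P₂/P₁), with C_p = 5R/2 = 20.79 J mol⁻¹ K⁻¹ for a monoatomic ideal gas.
ΔS = 3.43 × [20.79 × ln(492/318) − 8.314 × ln(3390/686)] = -14.4 J/K.

ΔS = -14.4 J/K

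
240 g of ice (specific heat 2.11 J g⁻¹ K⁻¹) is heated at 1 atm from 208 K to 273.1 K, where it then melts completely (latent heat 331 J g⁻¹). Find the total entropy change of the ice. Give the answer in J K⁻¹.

ΔS = 429 J/K

Warming step: ΔS₁ = m c ln(T_tr/T_i) = 240 × 2.11 × ln(273.1/208) = 137.9 J/K.
Phase change: ΔS₂ = +mL/T_tr = 240 × 331 / 273.1 = 290.9 J/K.
ΔS_total = (137.9) + (290.9) = 429 J/K.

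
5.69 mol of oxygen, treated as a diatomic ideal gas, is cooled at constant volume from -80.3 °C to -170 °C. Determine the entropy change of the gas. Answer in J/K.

In kelvin: T₁ = 192.85 K, T₂ = 103.15 K. At constant volume, ΔS = nC_V ln(T₂/T₁) with C_V = 5R/2 = 20.79 J mol⁻¹ K⁻¹.
ΔS = 5.69 × 20.79 × ln(103.15/192.85) = -74 J/K.

ΔS = -74 J/K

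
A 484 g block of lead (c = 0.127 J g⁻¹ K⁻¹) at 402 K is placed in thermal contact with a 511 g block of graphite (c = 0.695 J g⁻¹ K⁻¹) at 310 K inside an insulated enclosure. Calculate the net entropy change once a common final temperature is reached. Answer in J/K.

ΔS_total = 1.88 J/K

Energy balance: T_f = (m₁c₁T₁ + m₂c₂T₂)/(m₁c₁ + m₂c₂) = 323.57 K.
ΔS₁ = m₁c₁ ln(T_f/T₁) = 61.468 × ln(323.57/402) = -13.34 J/K.
ΔS₂ = m₂c₂ ln(T_f/T₂) = 355.145 × ln(323.57/310) = 15.22 J/K.
ΔS_total = -13.34 + 15.22 = 1.88 J/K.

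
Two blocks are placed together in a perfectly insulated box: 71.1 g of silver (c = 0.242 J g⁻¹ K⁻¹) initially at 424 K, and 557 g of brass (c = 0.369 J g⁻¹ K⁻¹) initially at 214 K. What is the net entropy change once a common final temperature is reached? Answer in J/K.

Energy balance: T_f = (m₁c₁T₁ + m₂c₂T₂)/(m₁c₁ + m₂c₂) = 230.22 K.
ΔS₁ = m₁c₁ ln(T_f/T₁) = 17.2062 × ln(230.22/424) = -10.51 J/K.
ΔS₂ = m₂c₂ ln(T_f/T₂) = 205.533 × ln(230.22/214) = 15.02 J/K.
ΔS_total = -10.51 + 15.02 = 4.51 J/K.

ΔS_total = 4.51 J/K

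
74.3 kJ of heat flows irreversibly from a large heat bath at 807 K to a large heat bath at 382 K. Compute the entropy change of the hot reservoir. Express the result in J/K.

The hot reservoir loses heat Q, so ΔS_hot = −Q/T_H = −74300/807 = -92.1 J/K.

ΔS_hot = -92.1 J/K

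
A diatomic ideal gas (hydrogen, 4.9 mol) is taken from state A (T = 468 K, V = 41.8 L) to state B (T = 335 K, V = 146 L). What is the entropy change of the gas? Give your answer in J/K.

Entropy is a state function: ΔS = nC_V ln(T₂/T₁) + nR ln(V₂/V₁), with C_V = 5R/2 = 20.79 J mol⁻¹ K⁻¹ for a diatomic ideal gas.
ΔS = 4.9 × [20.79 × ln(335/468) + 8.314 × ln(146/41.8)] = 16.9 J/K.

ΔS = 16.9 J/K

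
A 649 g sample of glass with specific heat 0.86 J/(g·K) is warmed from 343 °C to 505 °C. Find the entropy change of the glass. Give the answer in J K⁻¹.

In kelvin: T₁ = 616.15 K, T₂ = 778.15 K. ΔS = ∫dQ_rev/T = m c ln(T₂/T₁) = 649 × 0.86 × ln(778.15/616.15) = 130 J/K.

ΔS = 130 J/K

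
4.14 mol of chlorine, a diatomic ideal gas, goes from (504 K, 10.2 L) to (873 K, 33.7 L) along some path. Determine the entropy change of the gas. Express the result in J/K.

Entropy is a state function: ΔS = nC_V ln(T₂/T₁) + nR ln(V₂/V₁), with C_V = 5R/2 = 20.79 J mol⁻¹ K⁻¹ for a diatomic ideal gas.
ΔS = 4.14 × [20.79 × ln(873/504) + 8.314 × ln(33.7/10.2)] = 88.4 J/K.

ΔS = 88.4 J/K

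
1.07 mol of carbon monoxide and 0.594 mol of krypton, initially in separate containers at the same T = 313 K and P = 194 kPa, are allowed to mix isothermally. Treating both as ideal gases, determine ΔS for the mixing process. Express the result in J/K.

ΔS_mix = 9.02 J/K

Mole fractions: x_A = 1.07/1.66 = 0.643, x_B = 0.357.
ΔS_mix = −R(n_A ln x_A + n_B ln x_B) = −8.314 × (1.07 ln 0.643 + 0.594 ln 0.357) = 9.02 J/K.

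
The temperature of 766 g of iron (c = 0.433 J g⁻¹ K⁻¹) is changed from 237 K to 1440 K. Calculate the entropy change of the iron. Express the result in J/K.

ΔS = 598 J/K

ΔS = ∫dQ_rev/T = m c ln(T₂/T₁) = 766 × 0.433 × ln(1440/237) = 598 J/K.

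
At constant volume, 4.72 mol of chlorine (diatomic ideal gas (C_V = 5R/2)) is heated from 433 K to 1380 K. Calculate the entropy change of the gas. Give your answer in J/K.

ΔS = 114 J/K

At constant volume, ΔS = nC_V ln(T₂/T₁) with C_V = 5R/2 = 20.79 J mol⁻¹ K⁻¹.
ΔS = 4.72 × 20.79 × ln(1380/433) = 114 J/K.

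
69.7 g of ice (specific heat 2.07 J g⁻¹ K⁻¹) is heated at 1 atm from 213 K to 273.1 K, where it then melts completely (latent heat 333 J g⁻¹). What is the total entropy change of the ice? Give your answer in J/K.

ΔS = 121 J/K

Warming step: ΔS₁ = m c ln(T_tr/T_i) = 69.7 × 2.07 × ln(273.1/213) = 35.86 J/K.
Phase change: ΔS₂ = +mL/T_tr = 69.7 × 333 / 273.1 = 84.99 J/K.
ΔS_total = (35.86) + (84.99) = 121 J/K.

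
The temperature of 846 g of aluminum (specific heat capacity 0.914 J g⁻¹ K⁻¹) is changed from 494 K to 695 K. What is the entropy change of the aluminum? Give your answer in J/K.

ΔS = ∫dQ_rev/T = m c ln(T₂/T₁) = 846 × 0.914 × ln(695/494) = 264 J/K.

ΔS = 264 J/K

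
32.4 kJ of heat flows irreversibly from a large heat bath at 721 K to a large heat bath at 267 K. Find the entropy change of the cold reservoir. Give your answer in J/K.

ΔS_cold = 121 J/K

The cold reservoir gains heat Q, so ΔS_cold = +Q/T_C = 32400/267 = 121 J/K.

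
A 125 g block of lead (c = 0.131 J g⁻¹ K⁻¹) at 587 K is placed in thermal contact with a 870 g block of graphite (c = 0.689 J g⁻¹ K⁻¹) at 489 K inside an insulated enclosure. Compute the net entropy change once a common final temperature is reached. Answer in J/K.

ΔS_total = 0.282 J/K

Energy balance: T_f = (m₁c₁T₁ + m₂c₂T₂)/(m₁c₁ + m₂c₂) = 491.61 K.
ΔS₁ = m₁c₁ ln(T_f/T₁) = 16.375 × ln(491.61/587) = -2.904 J/K.
ΔS₂ = m₂c₂ ln(T_f/T₂) = 599.43 × ln(491.61/489) = 3.186 J/K.
ΔS_total = -2.904 + 3.186 = 0.282 J/K.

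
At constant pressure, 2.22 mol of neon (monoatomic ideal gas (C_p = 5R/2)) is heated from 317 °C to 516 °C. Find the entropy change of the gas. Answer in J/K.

ΔS = 13.4 J/K

In kelvin: T₁ = 590.15 K, T₂ = 789.15 K. At constant pressure, ΔS = nC_p ln(T₂/T₁) with C_p = 5R/2 = 20.79 J mol⁻¹ K⁻¹.
ΔS = 2.22 × 20.79 × ln(789.15/590.15) = 13.4 J/K.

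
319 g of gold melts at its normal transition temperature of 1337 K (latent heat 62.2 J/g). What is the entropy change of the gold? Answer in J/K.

ΔS = 14.8 J/K

Heat absorbed by the substance: Q = mL = 319 × 62.2 = 19841.8 J.
At constant T, ΔS = Q_rev/T = 19841.8 / 1337 = 14.8 J/K.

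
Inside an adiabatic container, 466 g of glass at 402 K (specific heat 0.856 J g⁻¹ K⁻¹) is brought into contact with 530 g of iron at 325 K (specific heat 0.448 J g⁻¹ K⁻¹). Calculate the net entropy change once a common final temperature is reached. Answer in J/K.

Energy balance: T_f = (m₁c₁T₁ + m₂c₂T₂)/(m₁c₁ + m₂c₂) = 373.27 K.
ΔS₁ = m₁c₁ ln(T_f/T₁) = 398.896 × ln(373.27/402) = -29.58 J/K.
ΔS₂ = m₂c₂ ln(T_f/T₂) = 237.44 × ln(373.27/325) = 32.88 J/K.
ΔS_total = -29.58 + 32.88 = 3.3 J/K.

ΔS_total = 3.3 J/K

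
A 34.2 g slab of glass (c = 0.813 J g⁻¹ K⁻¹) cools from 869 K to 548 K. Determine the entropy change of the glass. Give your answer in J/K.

ΔS = -12.8 J/K

ΔS = ∫dQ_rev/T = m c ln(T₂/T₁) = 34.2 × 0.813 × ln(548/869) = -12.8 J/K.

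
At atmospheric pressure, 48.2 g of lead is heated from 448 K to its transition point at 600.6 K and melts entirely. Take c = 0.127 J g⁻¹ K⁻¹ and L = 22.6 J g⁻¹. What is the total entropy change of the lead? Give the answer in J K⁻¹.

Warming step: ΔS₁ = m c ln(T_tr/T_i) = 48.2 × 0.127 × ln(600.6/448) = 1.794 J/K.
Phase change: ΔS₂ = +mL/T_tr = 48.2 × 22.6 / 600.6 = 1.814 J/K.
ΔS_total = (1.794) + (1.814) = 3.61 J/K.

ΔS = 3.61 J/K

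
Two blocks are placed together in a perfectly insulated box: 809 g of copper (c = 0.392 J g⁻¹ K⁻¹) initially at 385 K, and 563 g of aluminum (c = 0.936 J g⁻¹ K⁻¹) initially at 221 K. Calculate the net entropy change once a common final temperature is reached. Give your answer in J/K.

ΔS_total = 31.6 J/K

Energy balance: T_f = (m₁c₁T₁ + m₂c₂T₂)/(m₁c₁ + m₂c₂) = 282.62 K.
ΔS₁ = m₁c₁ ln(T_f/T₁) = 317.128 × ln(282.62/385) = -98.04 J/K.
ΔS₂ = m₂c₂ ln(T_f/T₂) = 526.968 × ln(282.62/221) = 129.6 J/K.
ΔS_total = -98.04 + 129.6 = 31.6 J/K.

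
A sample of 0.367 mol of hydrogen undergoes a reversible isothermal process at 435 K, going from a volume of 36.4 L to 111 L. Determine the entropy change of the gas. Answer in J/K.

ΔS_gas = 3.4 J/K

For an isothermal ideal gas ΔS_gas = nR ln(V₂/V₁) = 0.367 × 8.314 × ln(111/36.4) = 3.4 J/K.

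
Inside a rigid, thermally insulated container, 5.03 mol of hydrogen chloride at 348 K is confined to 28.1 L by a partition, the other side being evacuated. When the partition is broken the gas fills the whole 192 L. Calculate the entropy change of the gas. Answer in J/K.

ΔS_gas = 80.4 J/K

No heat is exchanged and no work is done, so the ideal-gas temperature stays constant.
Entropy is a state function; using a reversible isothermal path, ΔS_gas = nR ln(V₂/V₁) = 5.03 × 8.314 × ln(192/28.1) = 80.4 J/K.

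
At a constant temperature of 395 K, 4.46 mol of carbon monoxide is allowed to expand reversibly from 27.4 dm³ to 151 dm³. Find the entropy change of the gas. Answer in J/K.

For an isothermal ideal gas ΔS_gas = nR ln(V₂/V₁) = 4.46 × 8.314 × ln(151/27.4) = 63.3 J/K.

ΔS_gas = 63.3 J/K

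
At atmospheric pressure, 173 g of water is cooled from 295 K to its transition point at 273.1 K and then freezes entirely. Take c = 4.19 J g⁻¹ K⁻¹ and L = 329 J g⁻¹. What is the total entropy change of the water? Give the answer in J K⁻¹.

ΔS = -264 J/K

Cooling step: ΔS₁ = m c ln(T_tr/T_i) = 173 × 4.19 × ln(273.1/295) = -55.91 J/K.
Phase change: ΔS₂ = −mL/T_tr = −173 × 329 / 273.1 = -208.4 J/K.
ΔS_total = (-55.91) + (-208.4) = -264 J/K.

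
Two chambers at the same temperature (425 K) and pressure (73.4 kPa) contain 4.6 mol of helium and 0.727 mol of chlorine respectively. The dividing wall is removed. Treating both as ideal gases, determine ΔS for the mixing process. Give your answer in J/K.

ΔS_mix = 17.6 J/K

Mole fractions: x_A = 4.6/5.33 = 0.864, x_B = 0.136.
ΔS_mix = −R(n_A ln x_A + n_B ln x_B) = −8.314 × (4.6 ln 0.864 + 0.727 ln 0.136) = 17.6 J/K.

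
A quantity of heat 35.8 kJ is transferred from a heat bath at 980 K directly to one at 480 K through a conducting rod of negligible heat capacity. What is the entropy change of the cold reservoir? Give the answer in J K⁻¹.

The cold reservoir gains heat Q, so ΔS_cold = +Q/T_C = 35800/480 = 74.6 J/K.

ΔS_cold = 74.6 J/K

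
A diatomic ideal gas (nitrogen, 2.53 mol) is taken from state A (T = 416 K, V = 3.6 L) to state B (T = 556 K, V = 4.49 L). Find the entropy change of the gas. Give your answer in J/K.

Entropy is a state function: ΔS = nC_V ln(T₂/T₁) + nR ln(V₂/V₁), with C_V = 5R/2 = 20.79 J mol⁻¹ K⁻¹ for a diatomic ideal gas.
ΔS = 2.53 × [20.79 × ln(556/416) + 8.314 × ln(4.49/3.6)] = 19.9 J/K.

ΔS = 19.9 J/K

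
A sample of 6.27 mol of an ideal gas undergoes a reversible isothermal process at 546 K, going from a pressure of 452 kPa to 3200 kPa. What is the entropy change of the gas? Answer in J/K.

For an isothermal ideal gas ΔS_gas = nR ln(P₁/P₂) = 6.27 × 8.314 × ln(452/3200) = -102 J/K.

ΔS_gas = -102 J/K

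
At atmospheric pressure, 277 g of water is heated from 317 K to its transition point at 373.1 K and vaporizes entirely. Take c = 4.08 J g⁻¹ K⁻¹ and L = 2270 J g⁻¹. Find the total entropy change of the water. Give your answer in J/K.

ΔS = 1870 J/K

Warming step: ΔS₁ = m c ln(T_tr/T_i) = 277 × 4.08 × ln(373.1/317) = 184.2 J/K.
Phase change: ΔS₂ = +mL/T_tr = 277 × 2270 / 373.1 = 1685 J/K.
ΔS_total = (184.2) + (1685) = 1870 J/K.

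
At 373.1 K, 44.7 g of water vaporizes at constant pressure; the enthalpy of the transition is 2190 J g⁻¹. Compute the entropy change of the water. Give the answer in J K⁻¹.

ΔS = 262 J/K

Heat absorbed by the substance: Q = mL = 44.7 × 2190 = 97893 J.
At constant T, ΔS = Q_rev/T = 97893 / 373.1 = 262 J/K.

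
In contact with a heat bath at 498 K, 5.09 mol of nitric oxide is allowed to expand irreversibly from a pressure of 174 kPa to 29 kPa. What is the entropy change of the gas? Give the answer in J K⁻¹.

Entropy is a state function, so ΔS_gas depends only on the end states.
For an isothermal ideal gas ΔS_gas = nR ln(P₁/P₂) = 5.09 × 8.314 × ln(174/29) = 75.8 J/K.

ΔS_gas = 75.8 J/K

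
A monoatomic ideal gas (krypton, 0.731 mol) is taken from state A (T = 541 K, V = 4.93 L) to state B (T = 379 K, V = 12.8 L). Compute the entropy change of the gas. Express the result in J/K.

ΔS = 2.55 J/K

Entropy is a state function: ΔS = nC_V ln(T₂/T₁) + nR ln(V₂/V₁), with C_V = 3R/2 = 12.47 J mol⁻¹ K⁻¹ for a monoatomic ideal gas.
ΔS = 0.731 × [12.47 × ln(379/541) + 8.314 × ln(12.8/4.93)] = 2.55 J/K.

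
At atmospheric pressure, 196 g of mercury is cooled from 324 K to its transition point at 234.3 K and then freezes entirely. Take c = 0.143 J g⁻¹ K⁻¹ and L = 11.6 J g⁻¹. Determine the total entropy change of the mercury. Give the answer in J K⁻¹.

ΔS = -18.8 J/K

Cooling step: ΔS₁ = m c ln(T_tr/T_i) = 196 × 0.143 × ln(234.3/324) = -9.085 J/K.
Phase change: ΔS₂ = −mL/T_tr = −196 × 11.6 / 234.3 = -9.704 J/K.
ΔS_total = (-9.085) + (-9.704) = -18.8 J/K.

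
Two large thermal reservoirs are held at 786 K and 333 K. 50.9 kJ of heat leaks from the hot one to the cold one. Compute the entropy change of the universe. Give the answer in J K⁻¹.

ΔS_total = 88.1 J/K

ΔS_hot = −Q/T_H = −50900/786 = -64.76 J/K and ΔS_cold = +Q/T_C = 50900/333 = 152.9 J/K.
ΔS_total = -64.76 + 152.9 = 88.1 J/K, positive as the second law requires.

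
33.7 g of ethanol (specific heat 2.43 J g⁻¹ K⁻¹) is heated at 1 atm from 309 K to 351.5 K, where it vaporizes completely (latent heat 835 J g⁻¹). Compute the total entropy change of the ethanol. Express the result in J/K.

Warming step: ΔS₁ = m c ln(T_tr/T_i) = 33.7 × 2.43 × ln(351.5/309) = 10.55 J/K.
Phase change: ΔS₂ = +mL/T_tr = 33.7 × 835 / 351.5 = 80.06 J/K.
ΔS_total = (10.55) + (80.06) = 90.6 J/K.

ΔS = 90.6 J/K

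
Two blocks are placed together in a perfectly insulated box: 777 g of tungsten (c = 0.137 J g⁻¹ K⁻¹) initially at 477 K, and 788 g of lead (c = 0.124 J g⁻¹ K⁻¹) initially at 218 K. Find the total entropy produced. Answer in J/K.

Energy balance: T_f = (m₁c₁T₁ + m₂c₂T₂)/(m₁c₁ + m₂c₂) = 353.04 K.
ΔS₁ = m₁c₁ ln(T_f/T₁) = 106.449 × ln(353.04/477) = -32.03 J/K.
ΔS₂ = m₂c₂ ln(T_f/T₂) = 97.712 × ln(353.04/218) = 47.11 J/K.
ΔS_total = -32.03 + 47.11 = 15.1 J/K.

ΔS_total = 15.1 J/K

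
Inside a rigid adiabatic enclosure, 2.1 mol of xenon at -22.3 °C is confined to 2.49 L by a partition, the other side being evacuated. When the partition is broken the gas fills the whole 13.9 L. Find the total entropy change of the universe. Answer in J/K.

ΔS_universe = 30 J/K

No heat is exchanged and no work is done, so the ideal-gas temperature stays constant.
Entropy is a state function; using a reversible isothermal path, ΔS_gas = nR ln(V₂/V₁) = 2.1 × 8.314 × ln(13.9/2.49) = 30 J/K.
The insulated surroundings exchange no heat, so ΔS_surr = 0 and ΔS_universe = ΔS_gas.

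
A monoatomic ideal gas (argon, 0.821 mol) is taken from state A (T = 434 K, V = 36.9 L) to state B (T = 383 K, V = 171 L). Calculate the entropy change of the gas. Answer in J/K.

ΔS = 9.19 J/K

Entropy is a state function: ΔS = nC_V ln(T₂/T₁) + nR ln(V₂/V₁), with C_V = 3R/2 = 12.47 J mol⁻¹ K⁻¹ for a monoatomic ideal gas.
ΔS = 0.821 × [12.47 × ln(383/434) + 8.314 × ln(171/36.9)] = 9.19 J/K.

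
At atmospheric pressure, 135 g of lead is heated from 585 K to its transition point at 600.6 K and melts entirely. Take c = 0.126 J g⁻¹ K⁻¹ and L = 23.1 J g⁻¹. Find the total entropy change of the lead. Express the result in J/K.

Warming step: ΔS₁ = m c ln(T_tr/T_i) = 135 × 0.126 × ln(600.6/585) = 0.4477 J/K.
Phase change: ΔS₂ = +mL/T_tr = 135 × 23.1 / 600.6 = 5.192 J/K.
ΔS_total = (0.4477) + (5.192) = 5.64 J/K.

ΔS = 5.64 J/K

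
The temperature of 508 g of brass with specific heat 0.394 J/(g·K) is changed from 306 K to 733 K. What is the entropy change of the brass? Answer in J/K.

ΔS = 175 J/K

ΔS = ∫dQ_rev/T = m c ln(T₂/T₁) = 508 × 0.394 × ln(733/306) = 175 J/K.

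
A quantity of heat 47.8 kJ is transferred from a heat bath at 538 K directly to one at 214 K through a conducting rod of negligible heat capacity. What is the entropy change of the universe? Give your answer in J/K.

ΔS_total = 135 J/K

ΔS_hot = −Q/T_H = −47800/538 = -88.85 J/K and ΔS_cold = +Q/T_C = 47800/214 = 223.4 J/K.
ΔS_total = -88.85 + 223.4 = 135 J/K, positive as the second law requires.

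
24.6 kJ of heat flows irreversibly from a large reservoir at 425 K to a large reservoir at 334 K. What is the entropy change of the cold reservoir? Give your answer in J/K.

ΔS_cold = 73.7 J/K

The cold reservoir gains heat Q, so ΔS_cold = +Q/T_C = 24600/334 = 73.7 J/K.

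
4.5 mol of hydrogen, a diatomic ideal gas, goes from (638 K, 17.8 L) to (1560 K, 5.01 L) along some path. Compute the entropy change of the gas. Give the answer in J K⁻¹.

Entropy is a state function: ΔS = nC_V ln(T₂/T₁) + nR ln(V₂/V₁), with C_V = 5R/2 = 20.79 J mol⁻¹ K⁻¹ for a diatomic ideal gas.
ΔS = 4.5 × [20.79 × ln(1560/638) + 8.314 × ln(5.01/17.8)] = 36.2 J/K.

ΔS = 36.2 J/K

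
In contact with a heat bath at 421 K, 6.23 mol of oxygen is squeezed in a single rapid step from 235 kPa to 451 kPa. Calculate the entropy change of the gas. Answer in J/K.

Entropy is a state function, so ΔS_gas depends only on the end states.
For an isothermal ideal gas ΔS_gas = nR ln(P₁/P₂) = 6.23 × 8.314 × ln(235/451) = -33.8 J/K.

ΔS_gas = -33.8 J/K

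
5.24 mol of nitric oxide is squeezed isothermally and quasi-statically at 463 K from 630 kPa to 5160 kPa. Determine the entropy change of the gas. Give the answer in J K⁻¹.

For an isothermal ideal gas ΔS_gas = nR ln(P₁/P₂) = 5.24 × 8.314 × ln(630/5160) = -91.6 J/K.

ΔS_gas = -91.6 J/K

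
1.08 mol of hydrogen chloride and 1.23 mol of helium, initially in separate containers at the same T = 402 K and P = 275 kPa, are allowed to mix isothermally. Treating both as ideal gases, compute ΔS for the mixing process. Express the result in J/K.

Mole fractions: x_A = 1.08/2.31 = 0.468, x_B = 0.532.
ΔS_mix = −R(n_A ln x_A + n_B ln x_B) = −8.314 × (1.08 ln 0.468 + 1.23 ln 0.532) = 13.3 J/K.

ΔS_mix = 13.3 J/K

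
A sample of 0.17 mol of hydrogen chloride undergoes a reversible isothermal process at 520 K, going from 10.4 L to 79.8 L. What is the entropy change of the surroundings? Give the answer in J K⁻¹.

ΔS_surr = -2.88 J/K

For an isothermal ideal gas ΔS_gas = nR ln(V₂/V₁) = 0.17 × 8.314 × ln(79.8/10.4) = 2.88 J/K.
The process is reversible, so ΔS_surr = −ΔS_gas = -2.88 J/K and ΔS_universe = 0.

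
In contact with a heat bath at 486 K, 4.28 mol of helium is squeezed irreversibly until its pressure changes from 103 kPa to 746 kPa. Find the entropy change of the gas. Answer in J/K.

Entropy is a state function, so ΔS_gas depends only on the end states.
For an isothermal ideal gas ΔS_gas = nR ln(P₁/P₂) = 4.28 × 8.314 × ln(103/746) = -70.5 J/K.

ΔS_gas = -70.5 J/K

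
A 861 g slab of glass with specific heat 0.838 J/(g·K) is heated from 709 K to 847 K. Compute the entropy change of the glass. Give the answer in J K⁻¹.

ΔS = 128 J/K

ΔS = ∫dQ_rev/T = m c ln(T₂/T₁) = 861 × 0.838 × ln(847/709) = 128 J/K.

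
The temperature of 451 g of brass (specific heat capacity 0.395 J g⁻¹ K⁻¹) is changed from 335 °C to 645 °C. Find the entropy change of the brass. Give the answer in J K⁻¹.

In kelvin: T₁ = 608.15 K, T₂ = 918.15 K. ΔS = ∫dQ_rev/T = m c ln(T₂/T₁) = 451 × 0.395 × ln(918.15/608.15) = 73.4 J/K.

ΔS = 73.4 J/K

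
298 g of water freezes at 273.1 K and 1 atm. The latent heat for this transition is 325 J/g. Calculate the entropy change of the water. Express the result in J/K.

Heat released by the substance: Q = −mL = −298 × 325 = −96850 J.
At constant T, ΔS = Q_rev/T = −96850 / 273.1 = -355 J/K.

ΔS = -355 J/K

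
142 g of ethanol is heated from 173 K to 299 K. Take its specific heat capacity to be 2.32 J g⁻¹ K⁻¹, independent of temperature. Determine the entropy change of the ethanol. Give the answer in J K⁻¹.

ΔS = 180 J/K

ΔS = ∫dQ_rev/T = m c ln(T₂/T₁) = 142 × 2.32 × ln(299/173) = 180 J/K.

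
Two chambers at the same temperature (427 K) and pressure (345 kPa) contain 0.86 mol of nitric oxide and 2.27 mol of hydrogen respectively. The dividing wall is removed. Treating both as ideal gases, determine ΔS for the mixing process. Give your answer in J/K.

ΔS_mix = 15.3 J/K

Mole fractions: x_A = 0.86/3.13 = 0.275, x_B = 0.725.
ΔS_mix = −R(n_A ln x_A + n_B ln x_B) = −8.314 × (0.86 ln 0.275 + 2.27 ln 0.725) = 15.3 J/K.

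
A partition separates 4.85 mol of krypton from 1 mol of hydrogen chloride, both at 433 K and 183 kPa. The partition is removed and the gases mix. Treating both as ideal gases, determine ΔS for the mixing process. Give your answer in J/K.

Mole fractions: x_A = 4.85/5.85 = 0.829, x_B = 0.171.
ΔS_mix = −R(n_A ln x_A + n_B ln x_B) = −8.314 × (4.85 ln 0.829 + 1 ln 0.171) = 22.2 J/K.

ΔS_mix = 22.2 J/K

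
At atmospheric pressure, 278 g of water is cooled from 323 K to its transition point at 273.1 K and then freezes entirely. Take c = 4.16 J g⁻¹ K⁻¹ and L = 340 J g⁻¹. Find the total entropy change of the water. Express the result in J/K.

ΔS = -540 J/K

Cooling step: ΔS₁ = m c ln(T_tr/T_i) = 278 × 4.16 × ln(273.1/323) = -194.1 J/K.
Phase change: ΔS₂ = −mL/T_tr = −278 × 340 / 273.1 = -346.1 J/K.
ΔS_total = (-194.1) + (-346.1) = -540 J/K.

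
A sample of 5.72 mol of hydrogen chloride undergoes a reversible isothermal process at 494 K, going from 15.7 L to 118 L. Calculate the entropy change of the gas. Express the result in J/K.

ΔS_gas = 95.9 J/K

For an isothermal ideal gas ΔS_gas = nR ln(V₂/V₁) = 5.72 × 8.314 × ln(118/15.7) = 95.9 J/K.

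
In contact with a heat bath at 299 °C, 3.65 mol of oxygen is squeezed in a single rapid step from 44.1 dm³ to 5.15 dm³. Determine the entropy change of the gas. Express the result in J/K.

Entropy is a state function, so ΔS_gas depends only on the end states.
For an isothermal ideal gas ΔS_gas = nR ln(V₂/V₁) = 3.65 × 8.314 × ln(5.15/44.1) = -65.2 J/K.

ΔS_gas = -65.2 J/K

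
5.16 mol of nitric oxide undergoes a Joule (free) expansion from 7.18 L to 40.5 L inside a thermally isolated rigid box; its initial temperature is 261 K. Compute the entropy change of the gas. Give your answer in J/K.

ΔS_gas = 74.2 J/K

No heat is exchanged and no work is done, so the ideal-gas temperature stays constant.
Entropy is a state function; using a reversible isothermal path, ΔS_gas = nR ln(V₂/V₁) = 5.16 × 8.314 × ln(40.5/7.18) = 74.2 J/K.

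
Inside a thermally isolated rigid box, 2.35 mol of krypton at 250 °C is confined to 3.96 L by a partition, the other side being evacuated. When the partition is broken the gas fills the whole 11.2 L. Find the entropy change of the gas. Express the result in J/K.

ΔS_gas = 20.3 J/K

No heat is exchanged and no work is done, so the ideal-gas temperature stays constant.
Entropy is a state function; using a reversible isothermal path, ΔS_gas = nR ln(V₂/V₁) = 2.35 × 8.314 × ln(11.2/3.96) = 20.3 J/K.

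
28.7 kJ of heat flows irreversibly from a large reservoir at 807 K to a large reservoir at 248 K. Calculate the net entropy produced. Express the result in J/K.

ΔS_hot = −Q/T_H = −28700/807 = -35.564 J/K and ΔS_cold = +Q/T_C = 28700/248 = 115.73 J/K.
ΔS_total = -35.564 + 115.73 = 80.2 J/K, positive as the second law requires.

ΔS_total = 80.2 J/K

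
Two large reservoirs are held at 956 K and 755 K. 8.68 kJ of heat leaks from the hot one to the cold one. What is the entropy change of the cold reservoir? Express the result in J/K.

ΔS_cold = 11.5 J/K

The cold reservoir gains heat Q, so ΔS_cold = +Q/T_C = 8680/755 = 11.5 J/K.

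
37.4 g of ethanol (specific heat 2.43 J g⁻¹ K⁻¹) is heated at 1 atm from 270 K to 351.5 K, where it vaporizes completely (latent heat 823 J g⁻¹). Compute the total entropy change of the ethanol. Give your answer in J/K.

Warming step: ΔS₁ = m c ln(T_tr/T_i) = 37.4 × 2.43 × ln(351.5/270) = 23.97 J/K.
Phase change: ΔS₂ = +mL/T_tr = 37.4 × 823 / 351.5 = 87.57 J/K.
ΔS_total = (23.97) + (87.57) = 112 J/K.

ΔS = 112 J/K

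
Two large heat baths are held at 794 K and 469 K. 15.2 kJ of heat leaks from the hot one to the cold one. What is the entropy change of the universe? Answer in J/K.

ΔS_total = 13.3 J/K

ΔS_hot = −Q/T_H = −15200/794 = -19.14 J/K and ΔS_cold = +Q/T_C = 15200/469 = 32.41 J/K.
ΔS_total = -19.14 + 32.41 = 13.3 J/K, positive as the second law requires.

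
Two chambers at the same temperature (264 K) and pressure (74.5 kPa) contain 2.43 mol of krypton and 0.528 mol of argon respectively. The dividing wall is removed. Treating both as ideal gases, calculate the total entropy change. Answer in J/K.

Mole fractions: x_A = 2.43/2.96 = 0.822, x_B = 0.178.
ΔS_mix = −R(n_A ln x_A + n_B ln x_B) = −8.314 × (2.43 ln 0.822 + 0.528 ln 0.178) = 11.5 J/K.

ΔS_mix = 11.5 J/K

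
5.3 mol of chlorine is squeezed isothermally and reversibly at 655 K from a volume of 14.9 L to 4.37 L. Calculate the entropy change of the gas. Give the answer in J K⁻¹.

ΔS_gas = -54 J/K

For an isothermal ideal gas ΔS_gas = nR ln(V₂/V₁) = 5.3 × 8.314 × ln(4.37/14.9) = -54 J/K.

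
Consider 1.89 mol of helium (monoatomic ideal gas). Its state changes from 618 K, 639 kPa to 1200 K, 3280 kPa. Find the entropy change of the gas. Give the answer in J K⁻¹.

ΔS = 0.366 J/K

ΔS = nC_p ln(T₂/T₁) − nR ln(P₂/P₁), with C_p = 5R/2 = 20.79 J mol⁻¹ K⁻¹ for a monoatomic ideal gas.
ΔS = 1.89 × [20.79 × ln(1200/618) − 8.314 × ln(3280/639)] = 0.366 J/K.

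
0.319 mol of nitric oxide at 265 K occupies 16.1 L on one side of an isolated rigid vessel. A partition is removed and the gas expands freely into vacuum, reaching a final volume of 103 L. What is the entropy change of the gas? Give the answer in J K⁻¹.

ΔS_gas = 4.92 J/K

For an ideal gas in free expansion Q = 0 and W = 0, so T is unchanged.
Entropy is a state function; using a reversible isothermal path, ΔS_gas = nR ln(V₂/V₁) = 0.319 × 8.314 × ln(103/16.1) = 4.92 J/K.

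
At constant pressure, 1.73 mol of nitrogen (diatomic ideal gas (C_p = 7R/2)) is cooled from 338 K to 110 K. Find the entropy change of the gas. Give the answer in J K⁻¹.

At constant pressure, ΔS = nC_p ln(T₂/T₁) with C_p = 7R/2 = 29.1 J mol⁻¹ K⁻¹.
ΔS = 1.73 × 29.1 × ln(110/338) = -56.5 J/K.

ΔS = -56.5 J/K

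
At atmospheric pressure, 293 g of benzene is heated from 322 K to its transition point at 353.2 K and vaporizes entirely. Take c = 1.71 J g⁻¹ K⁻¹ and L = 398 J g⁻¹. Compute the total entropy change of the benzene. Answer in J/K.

ΔS = 377 J/K

Warming step: ΔS₁ = m c ln(T_tr/T_i) = 293 × 1.71 × ln(353.2/322) = 46.34 J/K.
Phase change: ΔS₂ = +mL/T_tr = 293 × 398 / 353.2 = 330.2 J/K.
ΔS_total = (46.34) + (330.2) = 377 J/K.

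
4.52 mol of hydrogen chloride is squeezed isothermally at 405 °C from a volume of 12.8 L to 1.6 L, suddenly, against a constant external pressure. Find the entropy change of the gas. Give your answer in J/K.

Entropy is a state function, so ΔS_gas depends only on the end states.
For an isothermal ideal gas ΔS_gas = nR ln(V₂/V₁) = 4.52 × 8.314 × ln(1.6/12.8) = -78.1 J/K.

ΔS_gas = -78.1 J/K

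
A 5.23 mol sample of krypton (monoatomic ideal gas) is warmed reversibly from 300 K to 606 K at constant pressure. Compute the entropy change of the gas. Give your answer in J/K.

ΔS = 76.4 J/K

At constant pressure, ΔS = nC_p ln(T₂/T₁) with C_p = 5R/2 = 20.79 J mol⁻¹ K⁻¹.
ΔS = 5.23 × 20.79 × ln(606/300) = 76.4 J/K.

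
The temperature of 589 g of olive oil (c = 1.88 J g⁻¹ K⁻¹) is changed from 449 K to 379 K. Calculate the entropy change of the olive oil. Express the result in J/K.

ΔS = ∫dQ_rev/T = m c ln(T₂/T₁) = 589 × 1.88 × ln(379/449) = -188 J/K.

ΔS = -188 J/K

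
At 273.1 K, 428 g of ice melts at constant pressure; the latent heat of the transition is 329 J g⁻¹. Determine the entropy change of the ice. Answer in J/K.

Heat absorbed by the substance: Q = mL = 428 × 329 = 140812 J.
At constant T, ΔS = Q_rev/T = 140812 / 273.1 = 516 J/K.

ΔS = 516 J/K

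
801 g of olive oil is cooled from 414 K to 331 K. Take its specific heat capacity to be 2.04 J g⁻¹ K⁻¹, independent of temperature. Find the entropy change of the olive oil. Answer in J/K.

ΔS = -366 J/K

ΔS = ∫dQ_rev/T = m c ln(T₂/T₁) = 801 × 2.04 × ln(331/414) = -366 J/K.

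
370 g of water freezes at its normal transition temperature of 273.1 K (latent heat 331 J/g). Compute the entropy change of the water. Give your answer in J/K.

ΔS = -448 J/K

Heat released by the substance: Q = −mL = −370 × 331 = −122470 J.
At constant T, ΔS = Q_rev/T = −122470 / 273.1 = -448 J/K.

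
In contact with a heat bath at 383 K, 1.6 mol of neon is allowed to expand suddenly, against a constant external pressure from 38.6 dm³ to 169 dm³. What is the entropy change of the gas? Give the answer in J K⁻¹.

ΔS_gas = 19.6 J/K

Entropy is a state function, so ΔS_gas depends only on the end states.
For an isothermal ideal gas ΔS_gas = nR ln(V₂/V₁) = 1.6 × 8.314 × ln(169/38.6) = 19.6 J/K.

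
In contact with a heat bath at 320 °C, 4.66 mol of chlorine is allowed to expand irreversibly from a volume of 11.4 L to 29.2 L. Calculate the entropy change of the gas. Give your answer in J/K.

Entropy is a state function, so ΔS_gas depends only on the end states.
For an isothermal ideal gas ΔS_gas = nR ln(V₂/V₁) = 4.66 × 8.314 × ln(29.2/11.4) = 36.4 J/K.

ΔS_gas = 36.4 J/K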